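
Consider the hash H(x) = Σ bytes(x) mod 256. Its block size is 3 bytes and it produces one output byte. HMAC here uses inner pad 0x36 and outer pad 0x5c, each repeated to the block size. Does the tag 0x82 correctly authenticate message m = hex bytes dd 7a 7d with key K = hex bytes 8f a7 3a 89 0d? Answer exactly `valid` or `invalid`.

valid

Key hex bytes 8f a7 3a 89 0d is 5 bytes > B = 3, so hash it first: H(key) = 06, then zero-pad to 3 bytes: K' = 06 00 00.
K' ⊕ ipad = 30 36 36; K' ⊕ opad = 5a 5c 5c.
Inner hash: sum = 48+54+54+221+122+125 = 624; mod 256 = 112 → 70.
Outer hash (recomputed tag): sum = 90+92+92+112 = 386; mod 256 = 130 → 82.
Recomputed tag = 82; claimed = 82 → match.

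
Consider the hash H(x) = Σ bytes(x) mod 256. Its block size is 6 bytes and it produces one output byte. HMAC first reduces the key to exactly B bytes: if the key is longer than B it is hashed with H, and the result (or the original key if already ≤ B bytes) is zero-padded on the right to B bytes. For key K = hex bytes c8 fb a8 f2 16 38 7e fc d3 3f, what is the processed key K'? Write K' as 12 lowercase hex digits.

370000000000

|K| = 10 > B = 6, so first hash the key.
H(K): sum = 200+251+168+242+22+56+126+252+211+63 = 1591; mod 256 = 55 → 37.
Zero-pad H(K) = 37 to 6 bytes: K' = 37 00 00 00 00 00.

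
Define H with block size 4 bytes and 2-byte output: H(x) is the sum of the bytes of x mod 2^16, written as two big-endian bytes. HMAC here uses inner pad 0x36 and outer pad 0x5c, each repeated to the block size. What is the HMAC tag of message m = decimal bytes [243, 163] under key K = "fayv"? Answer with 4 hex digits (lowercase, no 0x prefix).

Key "fayv" = 66 61 79 76 is exactly B = 4 bytes: K' = 66 61 79 76.
K' ⊕ ipad = 50 57 4f 40.  K' ⊕ opad = 3a 3d 25 2a.
Inner input = (K'⊕ipad) ∥ m = 50 57 4f 40 ∥ f3 a3.
Inner hash: sum = 80+87+79+64+243+163 = 716 → 02 cc.
Outer input = (K'⊕opad) ∥ inner = 3a 3d 25 2a ∥ 02 cc.
Outer hash (tag): sum = 58+61+37+42+2+204 = 404 → 01 94.

0194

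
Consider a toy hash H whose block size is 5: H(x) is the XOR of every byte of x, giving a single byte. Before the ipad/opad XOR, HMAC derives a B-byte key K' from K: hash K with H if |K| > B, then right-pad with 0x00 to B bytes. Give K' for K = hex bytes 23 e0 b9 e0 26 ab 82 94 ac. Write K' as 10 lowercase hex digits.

ad00000000

|K| = 9 > B = 5, so first hash the key.
H(K): XOR 23⊕e0⊕b9⊕e0⊕26⊕ab⊕82⊕94⊕ac = ad.
Zero-pad H(K) = ad to 5 bytes: K' = ad 00 00 00 00.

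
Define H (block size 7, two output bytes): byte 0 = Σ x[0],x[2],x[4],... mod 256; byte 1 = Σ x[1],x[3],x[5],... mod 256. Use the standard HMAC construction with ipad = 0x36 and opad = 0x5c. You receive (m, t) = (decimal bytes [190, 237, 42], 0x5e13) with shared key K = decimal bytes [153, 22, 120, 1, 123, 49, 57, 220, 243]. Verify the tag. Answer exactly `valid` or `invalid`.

Key decimal bytes [153, 22, 120, 1, 123, 49, 57, 220, 243] = 99 16 78 01 7b 31 39 dc f3 is 9 bytes > B = 7, so hash it first: H(key) = b8 24, then zero-pad to 7 bytes: K' = b8 24 00 00 00 00 00.
K' ⊕ ipad = 8e 12 36 36 36 36 36; K' ⊕ opad = e4 78 5c 5c 5c 5c 5c.
Inner hash: even-index sum = 541 mod 256 = 29; odd-index sum = 358 mod 256 = 102 → 1d 66.
Outer hash (recomputed tag): even-index sum = 606 mod 256 = 94; odd-index sum = 333 mod 256 = 77 → 5e 4d.
Recomputed tag = 5e4d; claimed = 5e13 → mismatch.

invalid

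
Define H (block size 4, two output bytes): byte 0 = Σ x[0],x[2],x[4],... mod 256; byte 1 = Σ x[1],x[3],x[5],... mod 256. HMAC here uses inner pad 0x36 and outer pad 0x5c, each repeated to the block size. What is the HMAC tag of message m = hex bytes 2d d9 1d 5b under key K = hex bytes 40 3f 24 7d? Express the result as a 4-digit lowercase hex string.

660c

Key hex bytes 40 3f 24 7d is exactly B = 4 bytes: K' = 40 3f 24 7d.
K' ⊕ ipad = 76 09 12 4b.  K' ⊕ opad = 1c 63 78 21.
Inner input = (K'⊕ipad) ∥ m = 76 09 12 4b ∥ 2d d9 1d 5b.
Inner hash: even-index sum = 210 mod 256 = 210; odd-index sum = 392 mod 256 = 136 → d2 88.
Outer input = (K'⊕opad) ∥ inner = 1c 63 78 21 ∥ d2 88.
Outer hash (tag): even-index sum = 358 mod 256 = 102; odd-index sum = 268 mod 256 = 12 → 66 0c.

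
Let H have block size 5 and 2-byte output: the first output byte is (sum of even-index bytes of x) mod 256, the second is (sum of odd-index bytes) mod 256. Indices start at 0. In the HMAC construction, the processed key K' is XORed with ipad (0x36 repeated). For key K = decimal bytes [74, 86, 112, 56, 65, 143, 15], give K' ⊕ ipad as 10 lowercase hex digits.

3c2b363636

Key decimal bytes [74, 86, 112, 56, 65, 143, 15] = 4a 56 70 38 41 8f 0f is 7 bytes > B = 5, so hash it first: H(key) = 0a 1d, then zero-pad to 5 bytes: K' = 0a 1d 00 00 00.
XOR each byte with 0x36: 0a⊕36=3c, 1d⊕36=2b, 00⊕36=36, 00⊕36=36, 00⊕36=36.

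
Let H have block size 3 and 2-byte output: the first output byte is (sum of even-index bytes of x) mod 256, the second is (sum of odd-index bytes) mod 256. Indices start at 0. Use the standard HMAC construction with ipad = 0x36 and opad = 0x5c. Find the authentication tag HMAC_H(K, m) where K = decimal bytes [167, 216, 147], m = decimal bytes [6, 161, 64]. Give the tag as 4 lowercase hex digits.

fe5b

Key decimal bytes [167, 216, 147] = a7 d8 93 is exactly B = 3 bytes: K' = a7 d8 93.
K' ⊕ ipad = 91 ee a5.  K' ⊕ opad = fb 84 cf.
Inner input = (K'⊕ipad) ∥ m = 91 ee a5 ∥ 06 a1 40.
Inner hash: even-index sum = 471 mod 256 = 215; odd-index sum = 308 mod 256 = 52 → d7 34.
Outer input = (K'⊕opad) ∥ inner = fb 84 cf ∥ d7 34.
Outer hash (tag): even-index sum = 510 mod 256 = 254; odd-index sum = 347 mod 256 = 91 → fe 5b.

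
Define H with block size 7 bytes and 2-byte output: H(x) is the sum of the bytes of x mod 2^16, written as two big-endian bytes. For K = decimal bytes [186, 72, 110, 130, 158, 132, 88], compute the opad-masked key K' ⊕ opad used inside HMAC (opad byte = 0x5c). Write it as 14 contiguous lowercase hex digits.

Key decimal bytes [186, 72, 110, 130, 158, 132, 88] = ba 48 6e 82 9e 84 58 is exactly B = 7 bytes: K' = ba 48 6e 82 9e 84 58.
XOR each byte with 0x5c: ba⊕5c=e6, 48⊕5c=14, 6e⊕5c=32, 82⊕5c=de, 9e⊕5c=c2, 84⊕5c=d8, 58⊕5c=04.

e61432dec2d804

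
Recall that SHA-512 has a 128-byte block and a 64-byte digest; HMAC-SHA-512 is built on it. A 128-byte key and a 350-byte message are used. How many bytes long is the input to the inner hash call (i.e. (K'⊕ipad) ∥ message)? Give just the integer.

Key is 128 ≤ 128 bytes, zero-padded: |K'| = 128.
Inner input = (K'⊕ipad) ∥ m → 128 + 350 = 478 bytes.

478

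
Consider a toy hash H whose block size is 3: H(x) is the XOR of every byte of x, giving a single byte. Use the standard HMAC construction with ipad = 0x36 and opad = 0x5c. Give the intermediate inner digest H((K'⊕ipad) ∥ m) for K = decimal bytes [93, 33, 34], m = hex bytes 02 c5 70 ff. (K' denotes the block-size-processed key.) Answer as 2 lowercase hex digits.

Key decimal bytes [93, 33, 34] = 5d 21 22 is exactly B = 3 bytes: K' = 5d 21 22.
K' ⊕ ipad = 6b 17 14.
Inner input = 6b 17 14 ∥ 02 c5 70 ff.
Inner hash: XOR 6b⊕17⊕14⊕02⊕c5⊕70⊕ff = 20.

20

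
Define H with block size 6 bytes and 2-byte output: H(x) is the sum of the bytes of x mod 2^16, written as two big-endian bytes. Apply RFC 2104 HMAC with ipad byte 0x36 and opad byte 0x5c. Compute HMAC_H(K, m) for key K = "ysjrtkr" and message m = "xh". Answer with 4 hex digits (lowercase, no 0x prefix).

0232

Key "ysjrtkr" = 79 73 6a 72 74 6b 72 is 7 bytes > B = 6, so hash it first: H(key) = 03 19, then zero-pad to 6 bytes: K' = 03 19 00 00 00 00.
K' ⊕ ipad = 35 2f 36 36 36 36.  K' ⊕ opad = 5f 45 5c 5c 5c 5c.
Inner input = (K'⊕ipad) ∥ m = 35 2f 36 36 36 36 ∥ 78 68.
Inner hash: sum = 53+47+54+54+54+54+120+104 = 540 → 02 1c.
Outer input = (K'⊕opad) ∥ inner = 5f 45 5c 5c 5c 5c ∥ 02 1c.
Outer hash (tag): sum = 95+69+92+92+92+92+2+28 = 562 → 02 32.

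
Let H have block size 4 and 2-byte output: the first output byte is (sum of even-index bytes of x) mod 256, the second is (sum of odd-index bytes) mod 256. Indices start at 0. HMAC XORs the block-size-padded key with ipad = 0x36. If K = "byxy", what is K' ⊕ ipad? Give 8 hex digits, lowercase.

544f4e4f

Key "byxy" = 62 79 78 79 is exactly B = 4 bytes: K' = 62 79 78 79.
XOR each byte with 0x36: 62⊕36=54, 79⊕36=4f, 78⊕36=4e, 79⊕36=4f.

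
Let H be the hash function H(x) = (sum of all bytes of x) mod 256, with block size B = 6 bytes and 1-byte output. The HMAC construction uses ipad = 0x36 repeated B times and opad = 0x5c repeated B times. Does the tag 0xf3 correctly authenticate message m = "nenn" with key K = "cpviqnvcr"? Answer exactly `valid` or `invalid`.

valid

Key "cpviqnvcr" = 63 70 76 69 71 6e 76 63 72 is 9 bytes > B = 6, so hash it first: H(key) = dc, then zero-pad to 6 bytes: K' = dc 00 00 00 00 00.
K' ⊕ ipad = ea 36 36 36 36 36; K' ⊕ opad = 80 5c 5c 5c 5c 5c.
Inner hash: sum = 234+54+54+54+54+54+110+101+110+110 = 935; mod 256 = 167 → a7.
Outer hash (recomputed tag): sum = 128+92+92+92+92+92+167 = 755; mod 256 = 243 → f3.
Recomputed tag = f3; claimed = f3 → match.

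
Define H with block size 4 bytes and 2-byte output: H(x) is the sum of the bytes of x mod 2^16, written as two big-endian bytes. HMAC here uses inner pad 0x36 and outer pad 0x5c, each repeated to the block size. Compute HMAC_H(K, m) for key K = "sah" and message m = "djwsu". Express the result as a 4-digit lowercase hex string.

Key "sah" = 73 61 68 is 3 bytes ≤ B = 4; zero-pad to 4 bytes: K' = 73 61 68 00.
K' ⊕ ipad = 45 57 5e 36.  K' ⊕ opad = 2f 3d 34 5c.
Inner input = (K'⊕ipad) ∥ m = 45 57 5e 36 ∥ 64 6a 77 73 75.
Inner hash: sum = 69+87+94+54+100+106+119+115+117 = 861 → 03 5d.
Outer input = (K'⊕opad) ∥ inner = 2f 3d 34 5c ∥ 03 5d.
Outer hash (tag): sum = 47+61+52+92+3+93 = 348 → 01 5c.

015c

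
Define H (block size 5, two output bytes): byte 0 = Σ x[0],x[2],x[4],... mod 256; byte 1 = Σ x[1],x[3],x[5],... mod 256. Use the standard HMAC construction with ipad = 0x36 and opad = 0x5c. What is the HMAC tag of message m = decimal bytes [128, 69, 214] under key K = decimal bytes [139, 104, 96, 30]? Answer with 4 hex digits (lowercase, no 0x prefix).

Key decimal bytes [139, 104, 96, 30] = 8b 68 60 1e is 4 bytes ≤ B = 5; zero-pad to 5 bytes: K' = 8b 68 60 1e 00.
K' ⊕ ipad = bd 5e 56 28 36.  K' ⊕ opad = d7 34 3c 42 5c.
Inner input = (K'⊕ipad) ∥ m = bd 5e 56 28 36 ∥ 80 45 d6.
Inner hash: even-index sum = 398 mod 256 = 142; odd-index sum = 476 mod 256 = 220 → 8e dc.
Outer input = (K'⊕opad) ∥ inner = d7 34 3c 42 5c ∥ 8e dc.
Outer hash (tag): even-index sum = 587 mod 256 = 75; odd-index sum = 260 mod 256 = 4 → 4b 04.

4b04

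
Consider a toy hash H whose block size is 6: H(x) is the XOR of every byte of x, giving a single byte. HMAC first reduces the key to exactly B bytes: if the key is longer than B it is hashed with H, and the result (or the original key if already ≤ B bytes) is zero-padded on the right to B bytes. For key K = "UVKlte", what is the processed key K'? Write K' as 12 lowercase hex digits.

Key "UVKlte" = 55 56 4b 6c 74 65 is exactly B = 6 bytes: K' = 55 56 4b 6c 74 65.

55564b6c7465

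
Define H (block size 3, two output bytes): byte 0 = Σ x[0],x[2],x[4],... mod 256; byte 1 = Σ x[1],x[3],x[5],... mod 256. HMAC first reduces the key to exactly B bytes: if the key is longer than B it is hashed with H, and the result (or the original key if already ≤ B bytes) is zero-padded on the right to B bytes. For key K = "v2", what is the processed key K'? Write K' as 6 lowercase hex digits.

Key "v2" = 76 32 is 2 bytes ≤ B = 3; zero-pad to 3 bytes: K' = 76 32 00.

763200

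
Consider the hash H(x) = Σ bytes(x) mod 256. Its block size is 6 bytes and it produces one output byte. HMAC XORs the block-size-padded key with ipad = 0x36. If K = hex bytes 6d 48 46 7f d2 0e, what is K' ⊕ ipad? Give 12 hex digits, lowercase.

Key hex bytes 6d 48 46 7f d2 0e is exactly B = 6 bytes: K' = 6d 48 46 7f d2 0e.
XOR each byte with 0x36: 6d⊕36=5b, 48⊕36=7e, 46⊕36=70, 7f⊕36=49, d2⊕36=e4, 0e⊕36=38.

5b7e7049e438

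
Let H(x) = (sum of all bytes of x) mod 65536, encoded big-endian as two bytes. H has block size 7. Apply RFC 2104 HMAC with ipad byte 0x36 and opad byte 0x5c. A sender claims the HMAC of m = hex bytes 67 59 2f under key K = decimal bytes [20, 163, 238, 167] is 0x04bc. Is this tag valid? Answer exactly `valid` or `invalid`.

valid

Key decimal bytes [20, 163, 238, 167] = 14 a3 ee a7 is 4 bytes ≤ B = 7; zero-pad to 7 bytes: K' = 14 a3 ee a7 00 00 00.
K' ⊕ ipad = 22 95 d8 91 36 36 36; K' ⊕ opad = 48 ff b2 fb 5c 5c 5c.
Inner hash: sum = 34+149+216+145+54+54+54+103+89+47 = 945 → 03 b1.
Outer hash (recomputed tag): sum = 72+255+178+251+92+92+92+3+177 = 1212 → 04 bc.
Recomputed tag = 04bc; claimed = 04bc → match.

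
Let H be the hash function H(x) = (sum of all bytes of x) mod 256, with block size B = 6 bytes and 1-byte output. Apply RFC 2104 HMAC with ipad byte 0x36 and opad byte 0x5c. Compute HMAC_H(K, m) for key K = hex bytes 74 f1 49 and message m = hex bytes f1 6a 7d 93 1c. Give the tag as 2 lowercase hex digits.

af

Key hex bytes 74 f1 49 is 3 bytes ≤ B = 6; zero-pad to 6 bytes: K' = 74 f1 49 00 00 00.
K' ⊕ ipad = 42 c7 7f 36 36 36.  K' ⊕ opad = 28 ad 15 5c 5c 5c.
Inner input = (K'⊕ipad) ∥ m = 42 c7 7f 36 36 36 ∥ f1 6a 7d 93 1c.
Inner hash: sum = 66+199+127+54+54+54+241+106+125+147+28 = 1201; mod 256 = 177 → b1.
Outer input = (K'⊕opad) ∥ inner = 28 ad 15 5c 5c 5c ∥ b1.
Outer hash (tag): sum = 40+173+21+92+92+92+177 = 687; mod 256 = 175 → af.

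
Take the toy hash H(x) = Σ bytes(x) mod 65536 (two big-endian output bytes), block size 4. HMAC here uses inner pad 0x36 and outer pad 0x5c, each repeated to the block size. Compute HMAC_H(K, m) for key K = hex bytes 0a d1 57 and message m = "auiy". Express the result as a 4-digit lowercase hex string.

Key hex bytes 0a d1 57 is 3 bytes ≤ B = 4; zero-pad to 4 bytes: K' = 0a d1 57 00.
K' ⊕ ipad = 3c e7 61 36.  K' ⊕ opad = 56 8d 0b 5c.
Inner input = (K'⊕ipad) ∥ m = 3c e7 61 36 ∥ 61 75 69 79.
Inner hash: sum = 60+231+97+54+97+117+105+121 = 882 → 03 72.
Outer input = (K'⊕opad) ∥ inner = 56 8d 0b 5c ∥ 03 72.
Outer hash (tag): sum = 86+141+11+92+3+114 = 447 → 01 bf.

01bf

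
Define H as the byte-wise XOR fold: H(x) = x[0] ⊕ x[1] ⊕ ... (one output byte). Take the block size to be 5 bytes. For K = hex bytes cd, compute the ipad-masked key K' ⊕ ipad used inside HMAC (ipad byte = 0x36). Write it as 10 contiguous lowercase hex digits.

Key hex bytes cd is 1 byte ≤ B = 5; zero-pad to 5 bytes: K' = cd 00 00 00 00.
XOR each byte with 0x36: cd⊕36=fb, 00⊕36=36, 00⊕36=36, 00⊕36=36, 00⊕36=36.

fb36363636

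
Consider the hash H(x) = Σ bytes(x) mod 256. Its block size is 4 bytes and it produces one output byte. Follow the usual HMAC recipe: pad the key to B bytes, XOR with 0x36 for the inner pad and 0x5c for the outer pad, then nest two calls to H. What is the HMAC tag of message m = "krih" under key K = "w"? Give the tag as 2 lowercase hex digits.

Key "w" = 77 is 1 byte ≤ B = 4; zero-pad to 4 bytes: K' = 77 00 00 00.
K' ⊕ ipad = 41 36 36 36.  K' ⊕ opad = 2b 5c 5c 5c.
Inner input = (K'⊕ipad) ∥ m = 41 36 36 36 ∥ 6b 72 69 68.
Inner hash: sum = 65+54+54+54+107+114+105+104 = 657; mod 256 = 145 → 91.
Outer input = (K'⊕opad) ∥ inner = 2b 5c 5c 5c ∥ 91.
Outer hash (tag): sum = 43+92+92+92+145 = 464; mod 256 = 208 → d0.

d0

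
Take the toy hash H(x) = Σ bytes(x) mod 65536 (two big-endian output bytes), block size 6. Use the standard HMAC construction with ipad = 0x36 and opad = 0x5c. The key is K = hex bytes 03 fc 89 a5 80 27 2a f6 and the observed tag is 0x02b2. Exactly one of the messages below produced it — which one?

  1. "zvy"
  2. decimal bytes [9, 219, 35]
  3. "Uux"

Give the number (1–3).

1

Key hex bytes 03 fc 89 a5 80 27 2a f6 is 8 bytes > B = 6, so hash it first: H(key) = 03 f4, then zero-pad to 6 bytes: K' = 03 f4 00 00 00 00.
K' ⊕ ipad = 35 c2 36 36 36 36; K' ⊕ opad = 5f a8 5c 5c 5c 5c.
m1: inner = H(35 c2 36 36 36 36 7a 76 79) = 03 38; tag = H(5f a8 5c 5c 5c 5c 03 38) = 02b2 ← matches
m2: inner = H(35 c2 36 36 36 36 09 db 23) = 02 d6; tag = H(5f a8 5c 5c 5c 5c 02 d6) = 034f
m3: inner = H(35 c2 36 36 36 36 55 75 78) = 03 11; tag = H(5f a8 5c 5c 5c 5c 03 11) = 028b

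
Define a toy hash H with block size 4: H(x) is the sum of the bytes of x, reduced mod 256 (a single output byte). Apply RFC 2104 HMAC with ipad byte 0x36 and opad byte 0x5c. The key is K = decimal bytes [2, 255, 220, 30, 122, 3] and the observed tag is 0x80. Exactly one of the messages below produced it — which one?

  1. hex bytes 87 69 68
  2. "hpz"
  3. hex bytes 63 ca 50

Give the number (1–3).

1

Key decimal bytes [2, 255, 220, 30, 122, 3] = 02 ff dc 1e 7a 03 is 6 bytes > B = 4, so hash it first: H(key) = 78, then zero-pad to 4 bytes: K' = 78 00 00 00.
K' ⊕ ipad = 4e 36 36 36; K' ⊕ opad = 24 5c 5c 5c.
m1: inner = H(4e 36 36 36 87 69 68) = 48; tag = H(24 5c 5c 5c 48) = 80 ← matches
m2: inner = H(4e 36 36 36 68 70 7a) = 42; tag = H(24 5c 5c 5c 42) = 7a
m3: inner = H(4e 36 36 36 63 ca 50) = 6d; tag = H(24 5c 5c 5c 6d) = a5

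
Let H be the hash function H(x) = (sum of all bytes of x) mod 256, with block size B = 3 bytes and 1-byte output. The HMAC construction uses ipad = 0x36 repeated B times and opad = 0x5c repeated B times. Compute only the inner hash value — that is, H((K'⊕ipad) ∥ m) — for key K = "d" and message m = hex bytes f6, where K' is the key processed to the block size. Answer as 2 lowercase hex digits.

Key "d" = 64 is 1 byte ≤ B = 3; zero-pad to 3 bytes: K' = 64 00 00.
K' ⊕ ipad = 52 36 36.
Inner input = 52 36 36 ∥ f6.
Inner hash: sum = 82+54+54+246 = 436; mod 256 = 180 → b4.

b4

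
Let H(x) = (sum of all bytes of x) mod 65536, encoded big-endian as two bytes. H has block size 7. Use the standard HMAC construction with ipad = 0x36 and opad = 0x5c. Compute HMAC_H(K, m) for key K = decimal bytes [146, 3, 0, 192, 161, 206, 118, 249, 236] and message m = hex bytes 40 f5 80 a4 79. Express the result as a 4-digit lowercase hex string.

Key decimal bytes [146, 3, 0, 192, 161, 206, 118, 249, 236] = 92 03 00 c0 a1 ce 76 f9 ec is 9 bytes > B = 7, so hash it first: H(key) = 05 1f, then zero-pad to 7 bytes: K' = 05 1f 00 00 00 00 00.
K' ⊕ ipad = 33 29 36 36 36 36 36.  K' ⊕ opad = 59 43 5c 5c 5c 5c 5c.
Inner input = (K'⊕ipad) ∥ m = 33 29 36 36 36 36 36 ∥ 40 f5 80 a4 79.
Inner hash: sum = 51+41+54+54+54+54+54+64+245+128+164+121 = 1084 → 04 3c.
Outer input = (K'⊕opad) ∥ inner = 59 43 5c 5c 5c 5c 5c ∥ 04 3c.
Outer hash (tag): sum = 89+67+92+92+92+92+92+4+60 = 680 → 02 a8.

02a8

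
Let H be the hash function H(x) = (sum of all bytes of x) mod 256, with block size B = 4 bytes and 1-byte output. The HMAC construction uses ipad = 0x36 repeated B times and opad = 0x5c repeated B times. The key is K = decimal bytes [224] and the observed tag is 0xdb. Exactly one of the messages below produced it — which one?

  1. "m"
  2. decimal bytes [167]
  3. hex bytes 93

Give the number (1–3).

Key decimal bytes [224] = e0 is 1 byte ≤ B = 4; zero-pad to 4 bytes: K' = e0 00 00 00.
K' ⊕ ipad = d6 36 36 36; K' ⊕ opad = bc 5c 5c 5c.
m1: inner = H(d6 36 36 36 6d) = e5; tag = H(bc 5c 5c 5c e5) = b5
m2: inner = H(d6 36 36 36 a7) = 1f; tag = H(bc 5c 5c 5c 1f) = ef
m3: inner = H(d6 36 36 36 93) = 0b; tag = H(bc 5c 5c 5c 0b) = db ← matches

3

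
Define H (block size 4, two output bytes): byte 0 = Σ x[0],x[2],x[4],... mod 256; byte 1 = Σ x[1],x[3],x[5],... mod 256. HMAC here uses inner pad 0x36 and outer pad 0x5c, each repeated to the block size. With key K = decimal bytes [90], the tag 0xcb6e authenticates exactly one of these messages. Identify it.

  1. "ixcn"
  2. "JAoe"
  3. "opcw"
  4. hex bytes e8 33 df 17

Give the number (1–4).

4

Key decimal bytes [90] = 5a is 1 byte ≤ B = 4; zero-pad to 4 bytes: K' = 5a 00 00 00.
K' ⊕ ipad = 6c 36 36 36; K' ⊕ opad = 06 5c 5c 5c.
m1: inner = H(6c 36 36 36 69 78 63 6e) = 6e 52; tag = H(06 5c 5c 5c 6e 52) = d00a
m2: inner = H(6c 36 36 36 4a 41 6f 65) = 5b 12; tag = H(06 5c 5c 5c 5b 12) = bdca
m3: inner = H(6c 36 36 36 6f 70 63 77) = 74 53; tag = H(06 5c 5c 5c 74 53) = d60b
m4: inner = H(6c 36 36 36 e8 33 df 17) = 69 b6; tag = H(06 5c 5c 5c 69 b6) = cb6e ← matches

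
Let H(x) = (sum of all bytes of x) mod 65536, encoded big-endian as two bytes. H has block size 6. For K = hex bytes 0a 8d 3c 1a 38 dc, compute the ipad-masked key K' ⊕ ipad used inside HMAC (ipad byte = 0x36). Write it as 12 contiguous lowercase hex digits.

3cbb0a2c0eea

Key hex bytes 0a 8d 3c 1a 38 dc is exactly B = 6 bytes: K' = 0a 8d 3c 1a 38 dc.
XOR each byte with 0x36: 0a⊕36=3c, 8d⊕36=bb, 3c⊕36=0a, 1a⊕36=2c, 38⊕36=0e, dc⊕36=ea.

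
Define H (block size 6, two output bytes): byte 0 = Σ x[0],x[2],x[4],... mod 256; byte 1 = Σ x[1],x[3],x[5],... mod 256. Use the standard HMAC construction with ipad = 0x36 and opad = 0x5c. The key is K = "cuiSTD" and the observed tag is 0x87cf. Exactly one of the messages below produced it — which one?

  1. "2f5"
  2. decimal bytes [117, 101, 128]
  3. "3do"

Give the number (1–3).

Key "cuiSTD" = 63 75 69 53 54 44 is exactly B = 6 bytes: K' = 63 75 69 53 54 44.
K' ⊕ ipad = 55 43 5f 65 62 72; K' ⊕ opad = 3f 29 35 0f 08 18.
m1: inner = H(55 43 5f 65 62 72 32 66 35) = 7d 80; tag = H(3f 29 35 0f 08 18 7d 80) = f9d0
m2: inner = H(55 43 5f 65 62 72 75 65 80) = 0b 7f; tag = H(3f 29 35 0f 08 18 0b 7f) = 87cf ← matches
m3: inner = H(55 43 5f 65 62 72 33 64 6f) = b8 7e; tag = H(3f 29 35 0f 08 18 b8 7e) = 34ce

2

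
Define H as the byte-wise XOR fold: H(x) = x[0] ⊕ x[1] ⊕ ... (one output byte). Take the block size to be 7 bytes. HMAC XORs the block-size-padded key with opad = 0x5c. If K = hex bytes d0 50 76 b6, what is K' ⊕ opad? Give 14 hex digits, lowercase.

8c0c2aea5c5c5c

Key hex bytes d0 50 76 b6 is 4 bytes ≤ B = 7; zero-pad to 7 bytes: K' = d0 50 76 b6 00 00 00.
XOR each byte with 0x5c: d0⊕5c=8c, 50⊕5c=0c, 76⊕5c=2a, b6⊕5c=ea, 00⊕5c=5c, 00⊕5c=5c, 00⊕5c=5c.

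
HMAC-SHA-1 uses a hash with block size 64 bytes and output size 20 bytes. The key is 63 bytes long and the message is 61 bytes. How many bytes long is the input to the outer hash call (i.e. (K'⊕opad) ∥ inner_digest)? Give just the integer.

84

Key is 63 ≤ 64 bytes, zero-padded: |K'| = 64.
Outer input = (K'⊕opad) ∥ H(inner) → 64 + 20 = 84 bytes.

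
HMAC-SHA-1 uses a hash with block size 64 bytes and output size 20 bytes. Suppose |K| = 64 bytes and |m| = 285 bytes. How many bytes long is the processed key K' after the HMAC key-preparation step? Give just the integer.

Key is 64 ≤ 64 bytes, zero-padded: |K'| = 64.

64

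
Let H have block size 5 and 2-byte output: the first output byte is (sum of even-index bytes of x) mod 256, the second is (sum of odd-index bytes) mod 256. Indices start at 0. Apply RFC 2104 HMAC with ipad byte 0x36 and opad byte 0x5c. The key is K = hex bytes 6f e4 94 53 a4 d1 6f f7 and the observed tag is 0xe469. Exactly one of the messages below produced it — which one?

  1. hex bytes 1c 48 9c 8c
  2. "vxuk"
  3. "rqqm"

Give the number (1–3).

Key hex bytes 6f e4 94 53 a4 d1 6f f7 is 8 bytes > B = 5, so hash it first: H(key) = 16 ff, then zero-pad to 5 bytes: K' = 16 ff 00 00 00.
K' ⊕ ipad = 20 c9 36 36 36; K' ⊕ opad = 4a a3 5c 5c 5c.
m1: inner = H(20 c9 36 36 36 1c 48 9c 8c) = 60 b7; tag = H(4a a3 5c 5c 5c 60 b7) = b95f
m2: inner = H(20 c9 36 36 36 76 78 75 6b) = 6f ea; tag = H(4a a3 5c 5c 5c 6f ea) = ec6e
m3: inner = H(20 c9 36 36 36 72 71 71 6d) = 6a e2; tag = H(4a a3 5c 5c 5c 6a e2) = e469 ← matches

3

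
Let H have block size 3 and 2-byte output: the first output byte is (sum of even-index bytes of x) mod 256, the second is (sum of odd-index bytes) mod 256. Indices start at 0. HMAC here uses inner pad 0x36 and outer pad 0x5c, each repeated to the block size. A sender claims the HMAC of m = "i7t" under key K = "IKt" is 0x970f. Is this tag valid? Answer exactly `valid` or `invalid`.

Key "IKt" = 49 4b 74 is exactly B = 3 bytes: K' = 49 4b 74.
K' ⊕ ipad = 7f 7d 42; K' ⊕ opad = 15 17 28.
Inner hash: even-index sum = 248 mod 256 = 248; odd-index sum = 346 mod 256 = 90 → f8 5a.
Outer hash (recomputed tag): even-index sum = 151 mod 256 = 151; odd-index sum = 271 mod 256 = 15 → 97 0f.
Recomputed tag = 970f; claimed = 970f → match.

valid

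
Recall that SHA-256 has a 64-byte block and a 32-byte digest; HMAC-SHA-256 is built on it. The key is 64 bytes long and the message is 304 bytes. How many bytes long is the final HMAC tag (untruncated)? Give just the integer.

32

The tag is one SHA-256 digest: 32 bytes.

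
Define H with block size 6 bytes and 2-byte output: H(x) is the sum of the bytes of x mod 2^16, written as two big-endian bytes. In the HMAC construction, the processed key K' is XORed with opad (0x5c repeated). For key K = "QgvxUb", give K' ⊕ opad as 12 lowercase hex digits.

0d3b2a24093e

Key "QgvxUb" = 51 67 76 78 55 62 is exactly B = 6 bytes: K' = 51 67 76 78 55 62.
XOR each byte with 0x5c: 51⊕5c=0d, 67⊕5c=3b, 76⊕5c=2a, 78⊕5c=24, 55⊕5c=09, 62⊕5c=3e.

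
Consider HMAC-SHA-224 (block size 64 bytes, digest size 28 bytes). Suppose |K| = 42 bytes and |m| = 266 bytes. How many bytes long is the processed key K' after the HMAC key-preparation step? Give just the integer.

Key is 42 ≤ 64 bytes, zero-padded: |K'| = 64.

64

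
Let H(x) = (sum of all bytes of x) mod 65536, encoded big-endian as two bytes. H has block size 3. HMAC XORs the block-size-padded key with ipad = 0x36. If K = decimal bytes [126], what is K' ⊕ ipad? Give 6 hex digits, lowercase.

483636

Key decimal bytes [126] = 7e is 1 byte ≤ B = 3; zero-pad to 3 bytes: K' = 7e 00 00.
XOR each byte with 0x36: 7e⊕36=48, 00⊕36=36, 00⊕36=36.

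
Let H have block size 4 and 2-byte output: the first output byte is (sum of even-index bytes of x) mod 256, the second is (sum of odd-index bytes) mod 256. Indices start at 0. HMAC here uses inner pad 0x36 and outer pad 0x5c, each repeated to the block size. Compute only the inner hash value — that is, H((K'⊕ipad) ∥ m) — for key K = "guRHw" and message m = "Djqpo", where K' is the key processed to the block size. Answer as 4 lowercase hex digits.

609b

Key "guRHw" = 67 75 52 48 77 is 5 bytes > B = 4, so hash it first: H(key) = 30 bd, then zero-pad to 4 bytes: K' = 30 bd 00 00.
K' ⊕ ipad = 06 8b 36 36.
Inner input = 06 8b 36 36 ∥ 44 6a 71 70 6f.
Inner hash: even-index sum = 352 mod 256 = 96; odd-index sum = 411 mod 256 = 155 → 60 9b.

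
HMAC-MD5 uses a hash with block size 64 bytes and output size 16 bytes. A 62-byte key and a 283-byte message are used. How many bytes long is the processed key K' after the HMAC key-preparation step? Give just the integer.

Key is 62 ≤ 64 bytes, zero-padded: |K'| = 64.

64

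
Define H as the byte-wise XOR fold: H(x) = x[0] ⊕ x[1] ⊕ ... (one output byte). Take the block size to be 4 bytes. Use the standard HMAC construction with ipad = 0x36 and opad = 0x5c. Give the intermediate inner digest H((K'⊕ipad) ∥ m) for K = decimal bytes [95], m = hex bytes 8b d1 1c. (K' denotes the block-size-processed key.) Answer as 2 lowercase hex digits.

Key decimal bytes [95] = 5f is 1 byte ≤ B = 4; zero-pad to 4 bytes: K' = 5f 00 00 00.
K' ⊕ ipad = 69 36 36 36.
Inner input = 69 36 36 36 ∥ 8b d1 1c.
Inner hash: XOR 69⊕36⊕36⊕36⊕8b⊕d1⊕1c = 19.

19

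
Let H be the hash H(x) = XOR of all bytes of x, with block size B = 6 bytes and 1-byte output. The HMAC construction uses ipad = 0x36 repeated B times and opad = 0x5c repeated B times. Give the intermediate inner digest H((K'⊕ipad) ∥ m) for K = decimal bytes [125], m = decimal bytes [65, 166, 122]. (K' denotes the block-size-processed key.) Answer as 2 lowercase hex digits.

e0

Key decimal bytes [125] = 7d is 1 byte ≤ B = 6; zero-pad to 6 bytes: K' = 7d 00 00 00 00 00.
K' ⊕ ipad = 4b 36 36 36 36 36.
Inner input = 4b 36 36 36 36 36 ∥ 41 a6 7a.
Inner hash: XOR 4b⊕36⊕36⊕36⊕36⊕36⊕41⊕a6⊕7a = e0.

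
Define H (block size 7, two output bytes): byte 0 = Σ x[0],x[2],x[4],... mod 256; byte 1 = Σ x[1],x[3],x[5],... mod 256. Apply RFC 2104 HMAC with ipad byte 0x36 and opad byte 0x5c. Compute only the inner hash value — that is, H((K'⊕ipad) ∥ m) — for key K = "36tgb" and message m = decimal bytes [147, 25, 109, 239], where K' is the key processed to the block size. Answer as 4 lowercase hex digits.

Key "36tgb" = 33 36 74 67 62 is 5 bytes ≤ B = 7; zero-pad to 7 bytes: K' = 33 36 74 67 62 00 00.
K' ⊕ ipad = 05 00 42 51 54 36 36.
Inner input = 05 00 42 51 54 36 36 ∥ 93 19 6d ef.
Inner hash: even-index sum = 473 mod 256 = 217; odd-index sum = 391 mod 256 = 135 → d9 87.

d987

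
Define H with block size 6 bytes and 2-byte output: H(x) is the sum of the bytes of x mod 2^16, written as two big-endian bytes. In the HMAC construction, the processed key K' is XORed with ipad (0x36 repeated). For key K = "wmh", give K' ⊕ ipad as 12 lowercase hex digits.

415b5e363636

Key "wmh" = 77 6d 68 is 3 bytes ≤ B = 6; zero-pad to 6 bytes: K' = 77 6d 68 00 00 00.
XOR each byte with 0x36: 77⊕36=41, 6d⊕36=5b, 68⊕36=5e, 00⊕36=36, 00⊕36=36, 00⊕36=36.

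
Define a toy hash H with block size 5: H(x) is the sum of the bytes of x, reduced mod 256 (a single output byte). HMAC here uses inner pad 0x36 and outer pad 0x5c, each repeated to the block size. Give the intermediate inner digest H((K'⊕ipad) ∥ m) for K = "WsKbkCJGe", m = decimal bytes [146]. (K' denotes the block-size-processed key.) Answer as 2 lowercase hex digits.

97

Key "WsKbkCJGe" = 57 73 4b 62 6b 43 4a 47 65 is 9 bytes > B = 5, so hash it first: H(key) = 1b, then zero-pad to 5 bytes: K' = 1b 00 00 00 00.
K' ⊕ ipad = 2d 36 36 36 36.
Inner input = 2d 36 36 36 36 ∥ 92.
Inner hash: sum = 45+54+54+54+54+146 = 407; mod 256 = 151 → 97.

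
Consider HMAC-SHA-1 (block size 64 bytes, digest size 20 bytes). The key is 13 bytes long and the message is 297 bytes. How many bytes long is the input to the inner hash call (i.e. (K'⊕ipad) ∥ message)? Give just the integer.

Key is 13 ≤ 64 bytes, zero-padded: |K'| = 64.
Inner input = (K'⊕ipad) ∥ m → 64 + 297 = 361 bytes.

361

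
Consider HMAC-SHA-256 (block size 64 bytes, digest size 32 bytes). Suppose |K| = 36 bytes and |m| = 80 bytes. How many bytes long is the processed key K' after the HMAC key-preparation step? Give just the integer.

64

Key is 36 ≤ 64 bytes, zero-padded: |K'| = 64.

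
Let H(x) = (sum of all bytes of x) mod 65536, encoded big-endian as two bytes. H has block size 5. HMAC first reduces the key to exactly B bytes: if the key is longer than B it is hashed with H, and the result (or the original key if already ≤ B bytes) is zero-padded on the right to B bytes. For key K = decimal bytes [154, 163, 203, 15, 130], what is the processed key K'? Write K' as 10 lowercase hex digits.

Key decimal bytes [154, 163, 203, 15, 130] = 9a a3 cb 0f 82 is exactly B = 5 bytes: K' = 9a a3 cb 0f 82.

9aa3cb0f82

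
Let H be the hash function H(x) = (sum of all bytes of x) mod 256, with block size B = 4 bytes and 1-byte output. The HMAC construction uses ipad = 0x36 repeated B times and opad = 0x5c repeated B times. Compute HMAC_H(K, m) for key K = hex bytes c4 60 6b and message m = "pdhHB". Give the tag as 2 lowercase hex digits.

08

Key hex bytes c4 60 6b is 3 bytes ≤ B = 4; zero-pad to 4 bytes: K' = c4 60 6b 00.
K' ⊕ ipad = f2 56 5d 36.  K' ⊕ opad = 98 3c 37 5c.
Inner input = (K'⊕ipad) ∥ m = f2 56 5d 36 ∥ 70 64 68 48 42.
Inner hash: sum = 242+86+93+54+112+100+104+72+66 = 929; mod 256 = 161 → a1.
Outer input = (K'⊕opad) ∥ inner = 98 3c 37 5c ∥ a1.
Outer hash (tag): sum = 152+60+55+92+161 = 520; mod 256 = 8 → 08.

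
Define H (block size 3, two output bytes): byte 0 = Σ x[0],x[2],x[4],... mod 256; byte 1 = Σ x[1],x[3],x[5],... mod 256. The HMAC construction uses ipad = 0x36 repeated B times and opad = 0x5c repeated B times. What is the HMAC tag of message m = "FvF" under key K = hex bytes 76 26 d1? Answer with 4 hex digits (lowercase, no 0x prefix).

Key hex bytes 76 26 d1 is exactly B = 3 bytes: K' = 76 26 d1.
K' ⊕ ipad = 40 10 e7.  K' ⊕ opad = 2a 7a 8d.
Inner input = (K'⊕ipad) ∥ m = 40 10 e7 ∥ 46 76 46.
Inner hash: even-index sum = 413 mod 256 = 157; odd-index sum = 156 mod 256 = 156 → 9d 9c.
Outer input = (K'⊕opad) ∥ inner = 2a 7a 8d ∥ 9d 9c.
Outer hash (tag): even-index sum = 339 mod 256 = 83; odd-index sum = 279 mod 256 = 23 → 53 17.

5317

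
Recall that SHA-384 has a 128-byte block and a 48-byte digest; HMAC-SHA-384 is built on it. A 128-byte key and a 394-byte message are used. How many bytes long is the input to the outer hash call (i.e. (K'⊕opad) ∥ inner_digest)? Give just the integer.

Key is 128 ≤ 128 bytes, zero-padded: |K'| = 128.
Outer input = (K'⊕opad) ∥ H(inner) → 128 + 48 = 176 bytes.

176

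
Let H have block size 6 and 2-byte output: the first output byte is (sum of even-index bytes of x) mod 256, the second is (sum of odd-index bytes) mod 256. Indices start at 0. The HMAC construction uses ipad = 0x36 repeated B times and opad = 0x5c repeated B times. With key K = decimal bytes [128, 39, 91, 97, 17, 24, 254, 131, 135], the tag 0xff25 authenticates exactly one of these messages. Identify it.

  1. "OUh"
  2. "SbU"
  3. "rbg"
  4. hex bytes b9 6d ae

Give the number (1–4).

Key decimal bytes [128, 39, 91, 97, 17, 24, 254, 131, 135] = 80 27 5b 61 11 18 fe 83 87 is 9 bytes > B = 6, so hash it first: H(key) = 71 23, then zero-pad to 6 bytes: K' = 71 23 00 00 00 00.
K' ⊕ ipad = 47 15 36 36 36 36; K' ⊕ opad = 2d 7f 5c 5c 5c 5c.
m1: inner = H(47 15 36 36 36 36 4f 55 68) = 6a d6; tag = H(2d 7f 5c 5c 5c 5c 6a d6) = 4f0d
m2: inner = H(47 15 36 36 36 36 53 62 55) = 5b e3; tag = H(2d 7f 5c 5c 5c 5c 5b e3) = 401a
m3: inner = H(47 15 36 36 36 36 72 62 67) = 8c e3; tag = H(2d 7f 5c 5c 5c 5c 8c e3) = 711a
m4: inner = H(47 15 36 36 36 36 b9 6d ae) = 1a ee; tag = H(2d 7f 5c 5c 5c 5c 1a ee) = ff25 ← matches

4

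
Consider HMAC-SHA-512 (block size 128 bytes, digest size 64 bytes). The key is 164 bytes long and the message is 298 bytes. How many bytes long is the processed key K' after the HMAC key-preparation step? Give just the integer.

128

Key is 164 > 128 bytes, so it is hashed to 64 bytes then zero-padded to 128: |K'| = 128.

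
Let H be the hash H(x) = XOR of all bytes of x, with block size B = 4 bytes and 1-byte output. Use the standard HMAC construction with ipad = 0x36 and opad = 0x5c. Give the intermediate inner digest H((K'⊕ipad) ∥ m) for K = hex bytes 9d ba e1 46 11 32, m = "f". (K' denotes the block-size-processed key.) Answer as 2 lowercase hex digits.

Key hex bytes 9d ba e1 46 11 32 is 6 bytes > B = 4, so hash it first: H(key) = a3, then zero-pad to 4 bytes: K' = a3 00 00 00.
K' ⊕ ipad = 95 36 36 36.
Inner input = 95 36 36 36 ∥ 66.
Inner hash: XOR 95⊕36⊕36⊕36⊕66 = c5.

c5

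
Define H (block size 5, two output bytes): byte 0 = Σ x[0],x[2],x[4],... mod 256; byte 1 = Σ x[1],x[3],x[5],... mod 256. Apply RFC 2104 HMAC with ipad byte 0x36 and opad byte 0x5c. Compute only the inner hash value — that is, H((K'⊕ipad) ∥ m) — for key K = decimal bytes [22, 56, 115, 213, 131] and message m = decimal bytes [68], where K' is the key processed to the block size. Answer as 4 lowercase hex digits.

1a35

Key decimal bytes [22, 56, 115, 213, 131] = 16 38 73 d5 83 is exactly B = 5 bytes: K' = 16 38 73 d5 83.
K' ⊕ ipad = 20 0e 45 e3 b5.
Inner input = 20 0e 45 e3 b5 ∥ 44.
Inner hash: even-index sum = 282 mod 256 = 26; odd-index sum = 309 mod 256 = 53 → 1a 35.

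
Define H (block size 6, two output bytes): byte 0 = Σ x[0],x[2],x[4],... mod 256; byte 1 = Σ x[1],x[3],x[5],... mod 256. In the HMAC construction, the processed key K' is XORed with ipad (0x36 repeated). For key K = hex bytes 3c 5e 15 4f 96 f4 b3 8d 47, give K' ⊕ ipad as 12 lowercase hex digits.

d71836363636

Key hex bytes 3c 5e 15 4f 96 f4 b3 8d 47 is 9 bytes > B = 6, so hash it first: H(key) = e1 2e, then zero-pad to 6 bytes: K' = e1 2e 00 00 00 00.
XOR each byte with 0x36: e1⊕36=d7, 2e⊕36=18, 00⊕36=36, 00⊕36=36, 00⊕36=36, 00⊕36=36.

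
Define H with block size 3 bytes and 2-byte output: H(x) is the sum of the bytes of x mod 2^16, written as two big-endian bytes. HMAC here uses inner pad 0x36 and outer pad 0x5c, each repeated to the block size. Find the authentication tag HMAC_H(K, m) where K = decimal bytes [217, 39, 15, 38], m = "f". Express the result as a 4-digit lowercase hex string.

Key decimal bytes [217, 39, 15, 38] = d9 27 0f 26 is 4 bytes > B = 3, so hash it first: H(key) = 01 35, then zero-pad to 3 bytes: K' = 01 35 00.
K' ⊕ ipad = 37 03 36.  K' ⊕ opad = 5d 69 5c.
Inner input = (K'⊕ipad) ∥ m = 37 03 36 ∥ 66.
Inner hash: sum = 55+3+54+102 = 214 → 00 d6.
Outer input = (K'⊕opad) ∥ inner = 5d 69 5c ∥ 00 d6.
Outer hash (tag): sum = 93+105+92+0+214 = 504 → 01 f8.

01f8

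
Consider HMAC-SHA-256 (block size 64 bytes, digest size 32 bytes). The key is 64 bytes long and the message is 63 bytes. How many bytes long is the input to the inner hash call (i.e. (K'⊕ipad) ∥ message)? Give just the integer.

Key is 64 ≤ 64 bytes, zero-padded: |K'| = 64.
Inner input = (K'⊕ipad) ∥ m → 64 + 63 = 127 bytes.

127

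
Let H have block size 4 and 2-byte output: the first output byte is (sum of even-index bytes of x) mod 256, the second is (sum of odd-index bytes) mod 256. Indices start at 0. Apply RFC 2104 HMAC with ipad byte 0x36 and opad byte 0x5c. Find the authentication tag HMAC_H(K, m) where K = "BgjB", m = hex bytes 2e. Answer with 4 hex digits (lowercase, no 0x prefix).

Key "BgjB" = 42 67 6a 42 is exactly B = 4 bytes: K' = 42 67 6a 42.
K' ⊕ ipad = 74 51 5c 74.  K' ⊕ opad = 1e 3b 36 1e.
Inner input = (K'⊕ipad) ∥ m = 74 51 5c 74 ∥ 2e.
Inner hash: even-index sum = 254 mod 256 = 254; odd-index sum = 197 mod 256 = 197 → fe c5.
Outer input = (K'⊕opad) ∥ inner = 1e 3b 36 1e ∥ fe c5.
Outer hash (tag): even-index sum = 338 mod 256 = 82; odd-index sum = 286 mod 256 = 30 → 52 1e.

521e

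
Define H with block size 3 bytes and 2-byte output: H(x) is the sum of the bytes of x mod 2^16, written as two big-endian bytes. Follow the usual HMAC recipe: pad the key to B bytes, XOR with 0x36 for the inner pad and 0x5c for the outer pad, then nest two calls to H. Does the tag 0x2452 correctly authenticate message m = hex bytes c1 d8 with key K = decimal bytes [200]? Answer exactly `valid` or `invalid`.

Key decimal bytes [200] = c8 is 1 byte ≤ B = 3; zero-pad to 3 bytes: K' = c8 00 00.
K' ⊕ ipad = fe 36 36; K' ⊕ opad = 94 5c 5c.
Inner hash: sum = 254+54+54+193+216 = 771 → 03 03.
Outer hash (recomputed tag): sum = 148+92+92+3+3 = 338 → 01 52.
Recomputed tag = 0152; claimed = 2452 → mismatch.

invalid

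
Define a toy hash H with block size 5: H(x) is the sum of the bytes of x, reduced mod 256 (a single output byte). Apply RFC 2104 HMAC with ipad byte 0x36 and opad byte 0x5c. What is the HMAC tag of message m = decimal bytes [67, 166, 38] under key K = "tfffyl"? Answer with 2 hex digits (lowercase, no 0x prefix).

eb

Key "tfffyl" = 74 66 66 66 79 6c is 6 bytes > B = 5, so hash it first: H(key) = 8b, then zero-pad to 5 bytes: K' = 8b 00 00 00 00.
K' ⊕ ipad = bd 36 36 36 36.  K' ⊕ opad = d7 5c 5c 5c 5c.
Inner input = (K'⊕ipad) ∥ m = bd 36 36 36 36 ∥ 43 a6 26.
Inner hash: sum = 189+54+54+54+54+67+166+38 = 676; mod 256 = 164 → a4.
Outer input = (K'⊕opad) ∥ inner = d7 5c 5c 5c 5c ∥ a4.
Outer hash (tag): sum = 215+92+92+92+92+164 = 747; mod 256 = 235 → eb.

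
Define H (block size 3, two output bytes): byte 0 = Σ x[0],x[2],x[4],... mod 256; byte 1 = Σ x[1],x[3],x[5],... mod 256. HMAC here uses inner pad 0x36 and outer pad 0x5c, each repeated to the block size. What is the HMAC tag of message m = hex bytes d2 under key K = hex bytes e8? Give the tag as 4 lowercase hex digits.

Key hex bytes e8 is 1 byte ≤ B = 3; zero-pad to 3 bytes: K' = e8 00 00.
K' ⊕ ipad = de 36 36.  K' ⊕ opad = b4 5c 5c.
Inner input = (K'⊕ipad) ∥ m = de 36 36 ∥ d2.
Inner hash: even-index sum = 276 mod 256 = 20; odd-index sum = 264 mod 256 = 8 → 14 08.
Outer input = (K'⊕opad) ∥ inner = b4 5c 5c ∥ 14 08.
Outer hash (tag): even-index sum = 280 mod 256 = 24; odd-index sum = 112 mod 256 = 112 → 18 70.

1870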